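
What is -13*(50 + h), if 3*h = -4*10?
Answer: -1430/3 ≈ -476.67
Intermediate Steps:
h = -40/3 (h = (-4*10)/3 = (1/3)*(-40) = -40/3 ≈ -13.333)
-13*(50 + h) = -13*(50 - 40/3) = -13*110/3 = -1430/3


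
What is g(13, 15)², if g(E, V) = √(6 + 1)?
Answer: 7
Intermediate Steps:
g(E, V) = √7
g(13, 15)² = (√7)² = 7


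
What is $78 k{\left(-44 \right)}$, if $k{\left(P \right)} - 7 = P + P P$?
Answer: $148122$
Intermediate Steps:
$k{\left(P \right)} = 7 + P + P^{2}$ ($k{\left(P \right)} = 7 + \left(P + P P\right) = 7 + \left(P + P^{2}\right) = 7 + P + P^{2}$)
$78 k{\left(-44 \right)} = 78 \left(7 - 44 + \left(-44\right)^{2}\right) = 78 \left(7 - 44 + 1936\right) = 78 \cdot 1899 = 148122$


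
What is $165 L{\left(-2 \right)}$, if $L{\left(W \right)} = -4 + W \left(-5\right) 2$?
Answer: $2640$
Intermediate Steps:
$L{\left(W \right)} = -4 - 10 W$ ($L{\left(W \right)} = -4 + - 5 W 2 = -4 - 10 W$)
$165 L{\left(-2 \right)} = 165 \left(-4 - -20\right) = 165 \left(-4 + 20\right) = 165 \cdot 16 = 2640$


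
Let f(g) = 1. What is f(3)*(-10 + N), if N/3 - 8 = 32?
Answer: 110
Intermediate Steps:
N = 120 (N = 24 + 3*32 = 24 + 96 = 120)
f(3)*(-10 + N) = 1*(-10 + 120) = 1*110 = 110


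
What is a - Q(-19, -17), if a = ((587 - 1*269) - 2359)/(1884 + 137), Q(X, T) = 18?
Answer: -38419/2021 ≈ -19.010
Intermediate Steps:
a = -2041/2021 (a = ((587 - 269) - 2359)/2021 = (318 - 2359)*(1/2021) = -2041*1/2021 = -2041/2021 ≈ -1.0099)
a - Q(-19, -17) = -2041/2021 - 1*18 = -2041/2021 - 18 = -38419/2021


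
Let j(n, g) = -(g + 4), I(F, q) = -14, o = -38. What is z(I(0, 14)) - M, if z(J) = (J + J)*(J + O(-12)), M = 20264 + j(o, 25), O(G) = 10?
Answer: -20123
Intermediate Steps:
j(n, g) = -4 - g (j(n, g) = -(4 + g) = -4 - g)
M = 20235 (M = 20264 + (-4 - 1*25) = 20264 + (-4 - 25) = 20264 - 29 = 20235)
z(J) = 2*J*(10 + J) (z(J) = (J + J)*(J + 10) = (2*J)*(10 + J) = 2*J*(10 + J))
z(I(0, 14)) - M = 2*(-14)*(10 - 14) - 1*20235 = 2*(-14)*(-4) - 20235 = 112 - 20235 = -20123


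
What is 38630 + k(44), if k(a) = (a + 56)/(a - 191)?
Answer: 5678510/147 ≈ 38629.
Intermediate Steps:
k(a) = (56 + a)/(-191 + a)
38630 + k(44) = 38630 + (56 + 44)/(-191 + 44) = 38630 + 100/(-147) = 38630 - 1/147*100 = 38630 - 100/147 = 5678510/147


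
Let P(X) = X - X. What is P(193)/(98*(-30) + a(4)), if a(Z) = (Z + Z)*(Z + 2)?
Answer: 0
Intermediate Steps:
a(Z) = 2*Z*(2 + Z) (a(Z) = (2*Z)*(2 + Z) = 2*Z*(2 + Z))
P(X) = 0
P(193)/(98*(-30) + a(4)) = 0/(98*(-30) + 2*4*(2 + 4)) = 0/(-2940 + 2*4*6) = 0/(-2940 + 48) = 0/(-2892) = 0*(-1/2892) = 0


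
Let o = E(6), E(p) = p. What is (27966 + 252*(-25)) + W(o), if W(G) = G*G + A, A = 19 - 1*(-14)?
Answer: 21735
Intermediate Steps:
A = 33 (A = 19 + 14 = 33)
o = 6
W(G) = 33 + G² (W(G) = G*G + 33 = G² + 33 = 33 + G²)
(27966 + 252*(-25)) + W(o) = (27966 + 252*(-25)) + (33 + 6²) = (27966 - 6300) + (33 + 36) = 21666 + 69 = 21735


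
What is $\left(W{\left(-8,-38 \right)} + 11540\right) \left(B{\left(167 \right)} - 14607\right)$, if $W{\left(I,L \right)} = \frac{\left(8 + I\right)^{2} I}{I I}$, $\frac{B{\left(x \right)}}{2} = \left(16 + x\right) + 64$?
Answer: $-162864020$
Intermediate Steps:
$B{\left(x \right)} = 160 + 2 x$ ($B{\left(x \right)} = 2 \left(\left(16 + x\right) + 64\right) = 2 \left(80 + x\right) = 160 + 2 x$)
$W{\left(I,L \right)} = \frac{\left(8 + I\right)^{2}}{I}$ ($W{\left(I,L \right)} = \frac{I \left(8 + I\right)^{2}}{I^{2}} = \frac{\left(8 + I\right)^{2}}{I}$)
$\left(W{\left(-8,-38 \right)} + 11540\right) \left(B{\left(167 \right)} - 14607\right) = \left(\frac{\left(8 - 8\right)^{2}}{-8} + 11540\right) \left(\left(160 + 2 \cdot 167\right) - 14607\right) = \left(- \frac{0^{2}}{8} + 11540\right) \left(\left(160 + 334\right) - 14607\right) = \left(\left(- \frac{1}{8}\right) 0 + 11540\right) \left(494 - 14607\right) = \left(0 + 11540\right) \left(-14113\right) = 11540 \left(-14113\right) = -162864020$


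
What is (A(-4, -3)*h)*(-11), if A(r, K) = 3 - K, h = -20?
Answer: 1320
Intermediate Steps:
(A(-4, -3)*h)*(-11) = ((3 - 1*(-3))*(-20))*(-11) = ((3 + 3)*(-20))*(-11) = (6*(-20))*(-11) = -120*(-11) = 1320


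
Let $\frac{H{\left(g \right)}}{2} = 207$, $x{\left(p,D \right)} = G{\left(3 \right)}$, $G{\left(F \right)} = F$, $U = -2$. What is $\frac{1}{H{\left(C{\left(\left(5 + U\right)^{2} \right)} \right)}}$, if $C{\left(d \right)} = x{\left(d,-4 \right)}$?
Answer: $\frac{1}{414} \approx 0.0024155$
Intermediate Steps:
$x{\left(p,D \right)} = 3$
$C{\left(d \right)} = 3$
$H{\left(g \right)} = 414$ ($H{\left(g \right)} = 2 \cdot 207 = 414$)
$\frac{1}{H{\left(C{\left(\left(5 + U\right)^{2} \right)} \right)}} = \frac{1}{414}$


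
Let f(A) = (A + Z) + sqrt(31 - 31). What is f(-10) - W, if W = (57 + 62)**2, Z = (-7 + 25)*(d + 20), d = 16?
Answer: -13523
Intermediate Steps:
Z = 648 (Z = (-7 + 25)*(16 + 20) = 18*36 = 648)
W = 14161 (W = 119**2 = 14161)
f(A) = 648 + A (f(A) = (A + 648) + sqrt(31 - 31) = (648 + A) + sqrt(0) = (648 + A) + 0 = 648 + A)
f(-10) - W = (648 - 10) - 1*14161 = 638 - 14161 = -13523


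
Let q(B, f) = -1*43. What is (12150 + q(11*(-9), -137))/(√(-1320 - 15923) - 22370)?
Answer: -270833590/500434143 - 12107*I*√17243/500434143 ≈ -0.5412 - 0.0031768*I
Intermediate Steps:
q(B, f) = -43
(12150 + q(11*(-9), -137))/(√(-1320 - 15923) - 22370) = (12150 - 43)/(√(-1320 - 15923) - 22370) = 12107/(√(-17243) - 22370) = 12107/(I*√17243 - 22370) = 12107/(-22370 + I*√17243)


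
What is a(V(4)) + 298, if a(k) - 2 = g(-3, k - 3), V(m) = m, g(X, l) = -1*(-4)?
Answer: 304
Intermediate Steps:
g(X, l) = 4
a(k) = 6 (a(k) = 2 + 4 = 6)
a(V(4)) + 298 = 6 + 298 = 304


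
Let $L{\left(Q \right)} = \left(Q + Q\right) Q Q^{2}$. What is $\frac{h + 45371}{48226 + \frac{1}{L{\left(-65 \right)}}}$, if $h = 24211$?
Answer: $\frac{828054792500}{573909494167} \approx 1.4428$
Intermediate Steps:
$L{\left(Q \right)} = 2 Q^{4}$ ($L{\left(Q \right)} = 2 Q Q Q^{2} = 2 Q^{2} Q^{2} = 2 Q^{4}$)
$\frac{h + 45371}{48226 + \frac{1}{L{\left(-65 \right)}}} = \frac{24211 + 45371}{48226 + \frac{1}{2 \left(-65\right)^{4}}} = \frac{69582}{48226 + \frac{1}{2 \cdot 17850625}} = \frac{69582}{48226 + \frac{1}{35701250}} = \frac{69582}{\frac{1721728482501}{35701250}} = 69582 \cdot \frac{35701250}{1721728482501} = \frac{828054792500}{573909494167}$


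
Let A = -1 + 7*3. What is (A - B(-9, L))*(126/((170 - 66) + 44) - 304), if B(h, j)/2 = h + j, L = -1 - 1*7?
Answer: -605691/37 ≈ -16370.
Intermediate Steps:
A = 20 (A = -1 + 21 = 20)
L = -8 (L = -1 - 7 = -8)
B(h, j) = 2*h + 2*j (B(h, j) = 2*(h + j) = 2*h + 2*j)
(A - B(-9, L))*(126/((170 - 66) + 44) - 304) = (20 - (2*(-9) + 2*(-8)))*(126/((170 - 66) + 44) - 304) = (20 - (-18 - 16))*(126/(104 + 44) - 304) = (20 - 1*(-34))*(126/148 - 304) = (20 + 34)*(126*(1/148) - 304) = 54*(63/74 - 304) = 54*(-22433/74) = -605691/37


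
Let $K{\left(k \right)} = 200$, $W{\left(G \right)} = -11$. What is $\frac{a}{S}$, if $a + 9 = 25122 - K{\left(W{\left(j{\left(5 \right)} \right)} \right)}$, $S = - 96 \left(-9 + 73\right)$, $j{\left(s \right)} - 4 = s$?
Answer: $- \frac{24913}{6144} \approx -4.0548$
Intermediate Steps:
$j{\left(s \right)} = 4 + s$
$S = -6144$ ($S = \left(-96\right) 64 = -6144$)
$a = 24913$ ($a = -9 + \left(25122 - 200\right) = -9 + 24922 = 24913$)
$\frac{a}{S} = \frac{24913}{-6144} = 24913 \left(- \frac{1}{6144}\right) = - \frac{24913}{6144}$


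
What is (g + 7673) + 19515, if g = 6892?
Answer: 34080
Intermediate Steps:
(g + 7673) + 19515 = (6892 + 7673) + 19515 = 14565 + 19515 = 34080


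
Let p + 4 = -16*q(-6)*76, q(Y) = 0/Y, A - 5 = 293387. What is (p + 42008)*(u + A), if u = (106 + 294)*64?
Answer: 13398939968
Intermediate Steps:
A = 293392 (A = 5 + 293387 = 293392)
q(Y) = 0
u = 25600 (u = 400*64 = 25600)
p = -4 (p = -4 - 16*0*76 = -4 + 0*76 = -4 + 0 = -4)
(p + 42008)*(u + A) = (-4 + 42008)*(25600 + 293392) = 42004*318992 = 13398939968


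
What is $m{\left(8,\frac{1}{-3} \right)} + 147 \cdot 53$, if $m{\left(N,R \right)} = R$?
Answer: $\frac{23372}{3} \approx 7790.7$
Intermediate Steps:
$m{\left(8,\frac{1}{-3} \right)} + 147 \cdot 53 = \frac{1}{-3} + 147 \cdot 53 = - \frac{1}{3} + 7791 = \frac{23372}{3}$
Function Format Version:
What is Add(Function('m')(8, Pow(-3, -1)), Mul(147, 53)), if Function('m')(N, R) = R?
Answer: Rational(23372, 3) ≈ 7790.7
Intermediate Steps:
Add(Function('m')(8, Pow(-3, -1)), Mul(147, 53)) = Add(Pow(-3, -1), Mul(147, 53)) = Add(Rational(-1, 3), 7791) = Rational(23372, 3)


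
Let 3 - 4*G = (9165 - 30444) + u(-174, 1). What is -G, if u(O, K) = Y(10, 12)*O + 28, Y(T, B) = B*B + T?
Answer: -24025/2 ≈ -12013.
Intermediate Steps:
Y(T, B) = T + B² (Y(T, B) = B² + T = T + B²)
u(O, K) = 28 + 154*O (u(O, K) = (10 + 12²)*O + 28 = (10 + 144)*O + 28 = 154*O + 28 = 28 + 154*O)
G = 24025/2 (G = ¾ - ((9165 - 30444) + (28 + 154*(-174)))/4 = ¾ - (-21279 + (28 - 26796))/4 = ¾ - (-21279 - 26768)/4 = ¾ - ¼*(-48047) = ¾ + 48047/4 = 24025/2 ≈ 12013.)
-G = -1*24025/2 = -24025/2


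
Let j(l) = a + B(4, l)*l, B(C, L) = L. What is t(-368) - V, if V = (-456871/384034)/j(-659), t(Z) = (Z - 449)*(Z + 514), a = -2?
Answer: -19893601644596181/166777901486 ≈ -1.1928e+5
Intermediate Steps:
t(Z) = (-449 + Z)*(514 + Z)
j(l) = -2 + l² (j(l) = -2 + l*l = -2 + l²)
V = -456871/166777901486 (V = (-456871/384034)/(-2 + (-659)²) = (-456871*1/384034)/(-2 + 434281) = -456871/384034/434279 = -456871/384034*1/434279 = -456871/166777901486 ≈ -2.7394e-6)
t(-368) - V = (-230786 + (-368)² + 65*(-368)) - 1*(-456871/166777901486) = (-230786 + 135424 - 23920) + 456871/166777901486 = -119282 + 456871/166777901486 = -19893601644596181/166777901486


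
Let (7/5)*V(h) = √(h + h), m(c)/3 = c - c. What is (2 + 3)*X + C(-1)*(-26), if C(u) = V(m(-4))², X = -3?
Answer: -15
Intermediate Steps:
m(c) = 0 (m(c) = 3*(c - c) = 3*0 = 0)
V(h) = 5*√2*√h/7 (V(h) = 5*√(h + h)/7 = 5*√(2*h)/7 = 5*(√2*√h)/7 = 5*√2*√h/7)
C(u) = 0 (C(u) = (5*√2*√0/7)² = ((5/7)*√2*0)² = 0² = 0)
(2 + 3)*X + C(-1)*(-26) = (2 + 3)*(-3) + 0*(-26) = 5*(-3) + 0 = -15 + 0 = -15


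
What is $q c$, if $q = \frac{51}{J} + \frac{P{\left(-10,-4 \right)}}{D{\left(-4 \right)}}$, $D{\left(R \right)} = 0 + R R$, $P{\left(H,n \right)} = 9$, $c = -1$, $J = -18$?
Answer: $\frac{109}{48} \approx 2.2708$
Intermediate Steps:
$D{\left(R \right)} = R^{2}$ ($D{\left(R \right)} = 0 + R^{2} = R^{2}$)
$q = - \frac{109}{48}$ ($q = \frac{51}{-18} + \frac{9}{\left(-4\right)^{2}} = 51 \left(- \frac{1}{18}\right) + \frac{9}{16} = - \frac{17}{6} + 9 \cdot \frac{1}{16} = - \frac{17}{6} + \frac{9}{16} = - \frac{109}{48} \approx -2.2708$)
$q c = \left(- \frac{109}{48}\right) \left(-1\right) = \frac{109}{48}$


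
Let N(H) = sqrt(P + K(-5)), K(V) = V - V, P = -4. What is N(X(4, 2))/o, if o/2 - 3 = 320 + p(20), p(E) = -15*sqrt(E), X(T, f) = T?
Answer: 323*I/99829 + 30*I*sqrt(5)/99829 ≈ 0.0039075*I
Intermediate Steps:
o = 646 - 60*sqrt(5) (o = 6 + 2*(320 - 30*sqrt(5)) = 6 + (640 - 60*sqrt(5)) = 646 - 60*sqrt(5) ≈ 511.84)
K(V) = 0
N(H) = 2*I (N(H) = sqrt(-4 + 0) = sqrt(-4) = 2*I)
N(X(4, 2))/o = (2*I)/(646 - 60*sqrt(5)) = 2*I/(646 - 60*sqrt(5))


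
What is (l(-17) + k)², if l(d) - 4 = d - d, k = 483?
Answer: 237169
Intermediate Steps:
l(d) = 4 (l(d) = 4 + (d - d) = 4 + 0 = 4)
(l(-17) + k)² = (4 + 483)² = 487² = 237169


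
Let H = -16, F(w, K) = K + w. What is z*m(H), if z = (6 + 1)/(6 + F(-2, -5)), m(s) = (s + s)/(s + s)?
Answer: -7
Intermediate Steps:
m(s) = 1 (m(s) = (2*s)/((2*s)) = (2*s)*(1/(2*s)) = 1)
z = -7 (z = (6 + 1)/(6 + (-5 - 2)) = 7/(6 - 7) = 7/(-1) = 7*(-1) = -7)
z*m(H) = -7*1 = -7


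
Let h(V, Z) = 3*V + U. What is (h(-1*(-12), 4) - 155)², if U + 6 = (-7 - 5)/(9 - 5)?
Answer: 16384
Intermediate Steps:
U = -9 (U = -6 + (-7 - 5)/(9 - 5) = -6 - 12/4 = -6 - 12*¼ = -6 - 3 = -9)
h(V, Z) = -9 + 3*V (h(V, Z) = 3*V - 9 = -9 + 3*V)
(h(-1*(-12), 4) - 155)² = ((-9 + 3*(-1*(-12))) - 155)² = ((-9 + 3*12) - 155)² = ((-9 + 36) - 155)² = (27 - 155)² = (-128)² = 16384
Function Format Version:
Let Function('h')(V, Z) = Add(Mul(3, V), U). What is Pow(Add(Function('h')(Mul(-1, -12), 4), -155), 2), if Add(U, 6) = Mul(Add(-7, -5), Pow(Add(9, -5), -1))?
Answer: 16384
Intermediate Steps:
U = -9 (U = Add(-6, Mul(Add(-7, -5), Pow(Add(9, -5), -1))) = Add(-6, Mul(-12, Pow(4, -1))) = Add(-6, Mul(-12, Rational(1, 4))) = Add(-6, -3) = -9)
Function('h')(V, Z) = Add(-9, Mul(3, V)) (Function('h')(V, Z) = Add(Mul(3, V), -9) = Add(-9, Mul(3, V)))
Pow(Add(Function('h')(Mul(-1, -12), 4), -155), 2) = Pow(Add(Add(-9, Mul(3, Mul(-1, -12))), -155), 2) = Pow(Add(Add(-9, Mul(3, 12)), -155), 2) = Pow(Add(Add(-9, 36), -155), 2) = Pow(Add(27, -155), 2) = Pow(-128, 2) = 16384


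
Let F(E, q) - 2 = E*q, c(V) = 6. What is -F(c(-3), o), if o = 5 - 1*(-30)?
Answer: -212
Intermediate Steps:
o = 35 (o = 5 + 30 = 35)
F(E, q) = 2 + E*q
-F(c(-3), o) = -(2 + 6*35) = -(2 + 210) = -1*212 = -212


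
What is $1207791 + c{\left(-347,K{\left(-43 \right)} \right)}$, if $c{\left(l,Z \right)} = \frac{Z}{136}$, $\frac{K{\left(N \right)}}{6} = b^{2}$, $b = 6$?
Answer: $\frac{20532474}{17} \approx 1.2078 \cdot 10^{6}$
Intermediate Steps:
$K{\left(N \right)} = 216$ ($K{\left(N \right)} = 6 \cdot 6^{2} = 6 \cdot 36 = 216$)
$c{\left(l,Z \right)} = \frac{Z}{136}$ ($c{\left(l,Z \right)} = Z \frac{1}{136} = \frac{Z}{136}$)
$1207791 + c{\left(-347,K{\left(-43 \right)} \right)} = 1207791 + \frac{1}{136} \cdot 216 = 1207791 + \frac{27}{17} = \frac{20532474}{17}$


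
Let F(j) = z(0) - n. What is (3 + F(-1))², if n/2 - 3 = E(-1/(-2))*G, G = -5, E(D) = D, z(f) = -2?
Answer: 0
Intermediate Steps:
n = 1 (n = 6 + 2*(-1/(-2)*(-5)) = 6 + 2*(-1*(-½)*(-5)) = 6 + 2*((½)*(-5)) = 6 + 2*(-5/2) = 6 - 5 = 1)
F(j) = -3 (F(j) = -2 - 1*1 = -2 - 1 = -3)
(3 + F(-1))² = (3 - 3)² = 0² = 0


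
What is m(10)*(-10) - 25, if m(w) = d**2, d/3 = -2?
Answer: -385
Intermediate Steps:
d = -6 (d = 3*(-2) = -6)
m(w) = 36 (m(w) = (-6)**2 = 36)
m(10)*(-10) - 25 = 36*(-10) - 25 = -360 - 25 = -385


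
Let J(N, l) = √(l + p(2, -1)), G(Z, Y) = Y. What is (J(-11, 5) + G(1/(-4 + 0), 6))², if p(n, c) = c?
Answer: 64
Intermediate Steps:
J(N, l) = √(-1 + l) (J(N, l) = √(l - 1) = √(-1 + l))
(J(-11, 5) + G(1/(-4 + 0), 6))² = (√(-1 + 5) + 6)² = (√4 + 6)² = (2 + 6)² = 8² = 64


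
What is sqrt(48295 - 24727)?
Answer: 4*sqrt(1473) ≈ 153.52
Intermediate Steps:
sqrt(48295 - 24727) = sqrt(23568) = 4*sqrt(1473)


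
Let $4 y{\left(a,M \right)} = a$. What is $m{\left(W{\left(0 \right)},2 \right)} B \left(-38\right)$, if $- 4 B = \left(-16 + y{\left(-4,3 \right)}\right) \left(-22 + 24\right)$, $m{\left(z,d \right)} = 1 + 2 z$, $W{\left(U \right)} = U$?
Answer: $-323$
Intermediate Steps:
$y{\left(a,M \right)} = \frac{a}{4}$
$B = \frac{17}{2}$ ($B = - \frac{\left(-16 + \frac{1}{4} \left(-4\right)\right) \left(-22 + 24\right)}{4} = - \frac{\left(-16 - 1\right) 2}{4} = - \frac{\left(-17\right) 2}{4} = \left(- \frac{1}{4}\right) \left(-34\right) = \frac{17}{2} \approx 8.5$)
$m{\left(W{\left(0 \right)},2 \right)} B \left(-38\right) = \left(1 + 2 \cdot 0\right) \frac{17}{2} \left(-38\right) = \left(1 + 0\right) \frac{17}{2} \left(-38\right) = 1 \cdot \frac{17}{2} \left(-38\right) = \frac{17}{2} \left(-38\right) = -323$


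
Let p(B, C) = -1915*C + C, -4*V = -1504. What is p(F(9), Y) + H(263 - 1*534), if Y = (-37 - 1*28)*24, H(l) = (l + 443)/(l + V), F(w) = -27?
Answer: 313513372/105 ≈ 2.9858e+6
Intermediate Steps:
V = 376 (V = -¼*(-1504) = 376)
H(l) = (443 + l)/(376 + l) (H(l) = (l + 443)/(l + 376) = (443 + l)/(376 + l))
Y = -1560 (Y = (-37 - 28)*24 = -65*24 = -1560)
p(B, C) = -1914*C
p(F(9), Y) + H(263 - 1*534) = -1914*(-1560) + (443 + (263 - 1*534))/(376 + (263 - 1*534)) = 2985840 + (443 + (263 - 534))/(376 + (263 - 534)) = 2985840 + (443 - 271)/(376 - 271) = 2985840 + 172/105 = 313513372/105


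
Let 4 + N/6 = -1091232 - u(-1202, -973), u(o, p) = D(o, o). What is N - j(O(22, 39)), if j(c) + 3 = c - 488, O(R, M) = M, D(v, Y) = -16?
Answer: -6546868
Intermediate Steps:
j(c) = -491 + c (j(c) = -3 + (c - 488) = -3 + (-488 + c) = -491 + c)
u(o, p) = -16
N = -6547320 (N = -24 + 6*(-1091232 - 1*(-16)) = -24 + 6*(-1091232 + 16) = -24 + 6*(-1091216) = -24 - 6547296 = -6547320)
N - j(O(22, 39)) = -6547320 - (-491 + 39) = -6547320 - 1*(-452) = -6547320 + 452 = -6546868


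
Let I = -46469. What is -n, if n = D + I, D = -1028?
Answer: 47497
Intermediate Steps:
n = -47497 (n = -1028 - 46469 = -47497)
-n = -1*(-47497) = 47497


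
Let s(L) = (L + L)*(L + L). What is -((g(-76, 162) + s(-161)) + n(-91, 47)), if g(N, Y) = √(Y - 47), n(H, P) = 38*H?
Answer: -100226 - √115 ≈ -1.0024e+5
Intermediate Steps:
s(L) = 4*L² (s(L) = (2*L)*(2*L) = 4*L²)
g(N, Y) = √(-47 + Y)
-((g(-76, 162) + s(-161)) + n(-91, 47)) = -((√(-47 + 162) + 4*(-161)²) + 38*(-91)) = -((√115 + 4*25921) - 3458) = -((√115 + 103684) - 3458) = -((103684 + √115) - 3458) = -(100226 + √115) = -100226 - √115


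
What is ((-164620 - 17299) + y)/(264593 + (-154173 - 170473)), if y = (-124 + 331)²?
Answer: 139070/60053 ≈ 2.3158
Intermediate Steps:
y = 42849 (y = 207² = 42849)
((-164620 - 17299) + y)/(264593 + (-154173 - 170473)) = ((-164620 - 17299) + 42849)/(264593 + (-154173 - 170473)) = (-181919 + 42849)/(264593 - 324646) = -139070/(-60053) = -139070*(-1/60053) = 139070/60053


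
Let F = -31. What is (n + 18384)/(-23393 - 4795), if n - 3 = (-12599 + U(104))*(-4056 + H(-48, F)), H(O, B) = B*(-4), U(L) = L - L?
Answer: -49557655/28188 ≈ -1758.1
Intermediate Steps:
U(L) = 0
H(O, B) = -4*B
n = 49539271 (n = 3 + (-12599 + 0)*(-4056 - 4*(-31)) = 3 - 12599*(-4056 + 124) = 3 - 12599*(-3932) = 3 + 49539268 = 49539271)
(n + 18384)/(-23393 - 4795) = (49539271 + 18384)/(-23393 - 4795) = 49557655/(-28188) = 49557655*(-1/28188) = -49557655/28188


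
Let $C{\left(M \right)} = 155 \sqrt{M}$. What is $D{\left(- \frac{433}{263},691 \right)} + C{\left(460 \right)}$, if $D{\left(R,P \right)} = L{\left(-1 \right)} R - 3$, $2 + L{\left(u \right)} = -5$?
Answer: $\frac{2242}{263} + 310 \sqrt{115} \approx 3332.9$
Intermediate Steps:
$L{\left(u \right)} = -7$ ($L{\left(u \right)} = -2 - 5 = -7$)
$D{\left(R,P \right)} = -3 - 7 R$ ($D{\left(R,P \right)} = - 7 R - 3 = -3 - 7 R$)
$D{\left(- \frac{433}{263},691 \right)} + C{\left(460 \right)} = \left(-3 - 7 \left(- \frac{433}{263}\right)\right) + 155 \sqrt{460} = \left(-3 - 7 \left(\left(-433\right) \frac{1}{263}\right)\right) + 155 \cdot 2 \sqrt{115} = \left(-3 - - \frac{3031}{263}\right) + 310 \sqrt{115} = \left(-3 + \frac{3031}{263}\right) + 310 \sqrt{115} = \frac{2242}{263} + 310 \sqrt{115}$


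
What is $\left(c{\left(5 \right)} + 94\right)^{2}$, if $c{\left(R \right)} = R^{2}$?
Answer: $14161$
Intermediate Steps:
$\left(c{\left(5 \right)} + 94\right)^{2} = \left(5^{2} + 94\right)^{2} = \left(25 + 94\right)^{2} = 119^{2} = 14161$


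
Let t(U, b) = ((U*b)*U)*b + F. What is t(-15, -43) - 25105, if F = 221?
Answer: 391141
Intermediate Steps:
t(U, b) = 221 + U**2*b**2 (t(U, b) = ((U*b)*U)*b + 221 = (b*U**2)*b + 221 = U**2*b**2 + 221 = 221 + U**2*b**2)
t(-15, -43) - 25105 = (221 + (-15)**2*(-43)**2) - 25105 = (221 + 225*1849) - 25105 = (221 + 416025) - 25105 = 416246 - 25105 = 391141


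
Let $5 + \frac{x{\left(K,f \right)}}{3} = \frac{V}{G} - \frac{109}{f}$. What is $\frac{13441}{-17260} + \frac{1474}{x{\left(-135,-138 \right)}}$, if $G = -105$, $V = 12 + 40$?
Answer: $- \frac{41265870007}{392268020} \approx -105.2$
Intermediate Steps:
$V = 52$
$x{\left(K,f \right)} = - \frac{577}{35} - \frac{327}{f}$ ($x{\left(K,f \right)} = -15 + 3 \left(\frac{52}{-105} - \frac{109}{f}\right) = -15 + 3 \left(52 \left(- \frac{1}{105}\right) - \frac{109}{f}\right) = -15 + 3 \left(- \frac{52}{105} - \frac{109}{f}\right) = -15 - \left(\frac{52}{35} + \frac{327}{f}\right) = - \frac{577}{35} - \frac{327}{f}$)
$\frac{13441}{-17260} + \frac{1474}{x{\left(-135,-138 \right)}} = \frac{13441}{-17260} + \frac{1474}{- \frac{577}{35} - \frac{327}{-138}} = 13441 \left(- \frac{1}{17260}\right) + \frac{1474}{- \frac{577}{35} - - \frac{109}{46}} = - \frac{13441}{17260} + \frac{1474}{- \frac{577}{35} + \frac{109}{46}} = - \frac{13441}{17260} + \frac{1474}{- \frac{22727}{1610}} = - \frac{13441}{17260} + 1474 \left(- \frac{1610}{22727}\right) = - \frac{13441}{17260} - \frac{2373140}{22727} = - \frac{41265870007}{392268020}$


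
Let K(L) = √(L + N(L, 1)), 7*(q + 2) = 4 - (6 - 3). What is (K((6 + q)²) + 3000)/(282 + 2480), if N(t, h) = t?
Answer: 1500/1381 + 29*√2/19334 ≈ 1.0883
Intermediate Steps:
q = -13/7 (q = -2 + (4 - (6 - 3))/7 = -2 + (4 - 1*3)/7 = -2 + (4 - 3)/7 = -2 + (⅐)*1 = -2 + ⅐ = -13/7 ≈ -1.8571)
K(L) = √2*√L (K(L) = √(L + L) = √(2*L) = √2*√L)
(K((6 + q)²) + 3000)/(282 + 2480) = (√2*√((6 - 13/7)²) + 3000)/(282 + 2480) = (√2*√((29/7)²) + 3000)/2762 = (√2*√(841/49) + 3000)*(1/2762) = (√2*(29/7) + 3000)*(1/2762) = (29*√2/7 + 3000)*(1/2762) = (3000 + 29*√2/7)*(1/2762) = 1500/1381 + 29*√2/19334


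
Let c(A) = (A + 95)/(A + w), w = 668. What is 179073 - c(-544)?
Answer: 22205501/124 ≈ 1.7908e+5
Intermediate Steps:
c(A) = (95 + A)/(668 + A) (c(A) = (A + 95)/(A + 668) = (95 + A)/(668 + A))
179073 - c(-544) = 179073 - (95 - 544)/(668 - 544) = 179073 - (-449)/124 = 179073 - 1*(-449/124) = 179073 + 449/124 = 22205501/124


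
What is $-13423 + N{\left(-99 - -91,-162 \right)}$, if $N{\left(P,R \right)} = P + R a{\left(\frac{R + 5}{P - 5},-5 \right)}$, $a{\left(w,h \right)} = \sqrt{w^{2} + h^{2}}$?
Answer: $-13431 - \frac{162 \sqrt{28874}}{13} \approx -15549.0$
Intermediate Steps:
$a{\left(w,h \right)} = \sqrt{h^{2} + w^{2}}$
$N{\left(P,R \right)} = P + R \sqrt{25 + \frac{\left(5 + R\right)^{2}}{\left(-5 + P\right)^{2}}}$ ($N{\left(P,R \right)} = P + R \sqrt{\left(-5\right)^{2} + \left(\frac{R + 5}{P - 5}\right)^{2}} = P + R \sqrt{25 + \left(\frac{5 + R}{-5 + P}\right)^{2}} = P + R \sqrt{25 + \frac{\left(5 + R\right)^{2}}{\left(-5 + P\right)^{2}}}$)
$-13423 + N{\left(-99 - -91,-162 \right)} = -13423 - \left(8 + 162 \sqrt{25 + \frac{\left(5 - 162\right)^{2}}{\left(-5 - 8\right)^{2}}}\right) = -13423 + \left(\left(-99 + 91\right) - 162 \sqrt{25 + \frac{\left(-157\right)^{2}}{\left(-5 + \left(-99 + 91\right)\right)^{2}}}\right) = -13423 - \left(8 + 162 \sqrt{25 + \frac{1}{\left(-5 - 8\right)^{2}} \cdot 24649}\right) = -13423 - \left(8 + 162 \sqrt{25 + \frac{1}{169} \cdot 24649}\right) = -13423 - \left(8 + 162 \sqrt{25 + \frac{24649}{169}}\right) = -13423 - \left(8 + 162 \sqrt{\frac{28874}{169}}\right) = -13423 - \left(8 + 162 \frac{\sqrt{28874}}{13}\right) = -13423 - \left(8 + \frac{162 \sqrt{28874}}{13}\right) = -13431 - \frac{162 \sqrt{28874}}{13}$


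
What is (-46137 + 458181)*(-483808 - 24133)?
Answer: -209294041404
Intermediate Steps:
(-46137 + 458181)*(-483808 - 24133) = 412044*(-507941) = -209294041404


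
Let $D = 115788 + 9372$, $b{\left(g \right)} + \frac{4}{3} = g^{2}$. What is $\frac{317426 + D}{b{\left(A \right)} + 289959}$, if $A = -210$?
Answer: $\frac{1327758}{1002173} \approx 1.3249$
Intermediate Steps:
$b{\left(g \right)} = - \frac{4}{3} + g^{2}$
$D = 125160$
$\frac{317426 + D}{b{\left(A \right)} + 289959} = \frac{317426 + 125160}{\left(- \frac{4}{3} + \left(-210\right)^{2}\right) + 289959} = \frac{442586}{\left(- \frac{4}{3} + 44100\right) + 289959} = \frac{442586}{\frac{132296}{3} + 289959} = \frac{442586}{\frac{1002173}{3}} = 442586 \cdot \frac{3}{1002173} = \frac{1327758}{1002173}$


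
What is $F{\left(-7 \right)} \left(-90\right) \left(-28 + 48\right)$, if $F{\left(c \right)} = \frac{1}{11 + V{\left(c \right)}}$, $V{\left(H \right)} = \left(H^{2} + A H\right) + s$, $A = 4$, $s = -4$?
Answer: $- \frac{450}{7} \approx -64.286$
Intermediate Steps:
$V{\left(H \right)} = -4 + H^{2} + 4 H$ ($V{\left(H \right)} = \left(H^{2} + 4 H\right) - 4 = -4 + H^{2} + 4 H$)
$F{\left(c \right)} = \frac{1}{7 + c^{2} + 4 c}$ ($F{\left(c \right)} = \frac{1}{11 + \left(-4 + c^{2} + 4 c\right)} = \frac{1}{7 + c^{2} + 4 c}$)
$F{\left(-7 \right)} \left(-90\right) \left(-28 + 48\right) = \frac{1}{7 + \left(-7\right)^{2} + 4 \left(-7\right)} \left(-90\right) \left(-28 + 48\right) = \frac{1}{7 + 49 - 28} \left(-90\right) 20 = \frac{1}{28} \left(-90\right) 20 = \left(- \frac{45}{14}\right) 20 = - \frac{450}{7}$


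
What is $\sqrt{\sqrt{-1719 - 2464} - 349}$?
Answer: $\sqrt{-349 + i \sqrt{4183}} \approx 1.7237 + 18.761 i$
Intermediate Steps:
$\sqrt{\sqrt{-1719 - 2464} - 349} = \sqrt{\sqrt{-4183} - 349} = \sqrt{i \sqrt{4183} - 349} = \sqrt{-349 + i \sqrt{4183}}$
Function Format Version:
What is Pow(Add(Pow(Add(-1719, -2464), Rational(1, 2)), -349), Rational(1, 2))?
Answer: Pow(Add(-349, Mul(I, Pow(4183, Rational(1, 2)))), Rational(1, 2)) ≈ Add(1.7237, Mul(18.761, I))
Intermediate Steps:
Pow(Add(Pow(Add(-1719, -2464), Rational(1, 2)), -349), Rational(1, 2)) = Pow(Add(Pow(-4183, Rational(1, 2)), -349), Rational(1, 2)) = Pow(Add(Mul(I, Pow(4183, Rational(1, 2))), -349), Rational(1, 2)) = Pow(Add(-349, Mul(I, Pow(4183, Rational(1, 2)))), Rational(1, 2))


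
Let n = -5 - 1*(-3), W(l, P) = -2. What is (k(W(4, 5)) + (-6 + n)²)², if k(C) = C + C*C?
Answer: 4356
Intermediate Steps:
k(C) = C + C²
n = -2 (n = -5 + 3 = -2)
(k(W(4, 5)) + (-6 + n)²)² = (-2*(1 - 2) + (-6 - 2)²)² = (-2*(-1) + (-8)²)² = (2 + 64)² = 66² = 4356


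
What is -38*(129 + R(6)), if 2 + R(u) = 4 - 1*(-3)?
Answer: -5092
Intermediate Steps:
R(u) = 5 (R(u) = -2 + (4 - 1*(-3)) = -2 + (4 + 3) = -2 + 7 = 5)
-38*(129 + R(6)) = -38*(129 + 5) = -38*134 = -5092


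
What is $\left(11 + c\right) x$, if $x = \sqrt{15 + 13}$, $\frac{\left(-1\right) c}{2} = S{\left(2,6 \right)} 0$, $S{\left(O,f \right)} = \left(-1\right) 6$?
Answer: $22 \sqrt{7} \approx 58.207$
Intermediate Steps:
$S{\left(O,f \right)} = -6$
$c = 0$ ($c = - 2 \left(\left(-6\right) 0\right) = \left(-2\right) 0 = 0$)
$x = 2 \sqrt{7}$ ($x = \sqrt{28} = 2 \sqrt{7} \approx 5.2915$)
$\left(11 + c\right) x = \left(11 + 0\right) 2 \sqrt{7} = 11 \cdot 2 \sqrt{7} = 22 \sqrt{7}$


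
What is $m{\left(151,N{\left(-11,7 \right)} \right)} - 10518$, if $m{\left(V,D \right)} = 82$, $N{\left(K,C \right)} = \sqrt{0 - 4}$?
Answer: $-10436$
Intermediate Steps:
$N{\left(K,C \right)} = 2 i$ ($N{\left(K,C \right)} = \sqrt{-4} = 2 i$)
$m{\left(151,N{\left(-11,7 \right)} \right)} - 10518 = 82 - 10518 = -10436$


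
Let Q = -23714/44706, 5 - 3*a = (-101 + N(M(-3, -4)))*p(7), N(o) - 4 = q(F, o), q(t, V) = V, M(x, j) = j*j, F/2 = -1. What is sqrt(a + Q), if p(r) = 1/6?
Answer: sqrt(1251633882)/14902 ≈ 2.3741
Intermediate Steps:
F = -2 (F = 2*(-1) = -2)
M(x, j) = j**2
p(r) = 1/6
N(o) = 4 + o
a = 37/6 (a = 5/3 - (-101 + (4 + (-4)**2))/(3*6) = 5/3 - (-101 + (4 + 16))/(3*6) = 5/3 - (-101 + 20)/(3*6) = 5/3 - (-27)/6 = 5/3 - 1/3*(-27/2) = 5/3 + 9/2 = 37/6 ≈ 6.1667)
Q = -11857/22353 (Q = -23714*1/44706 = -11857/22353 ≈ -0.53044)
sqrt(a + Q) = sqrt(37/6 - 11857/22353) = sqrt(83991/14902) = sqrt(1251633882)/14902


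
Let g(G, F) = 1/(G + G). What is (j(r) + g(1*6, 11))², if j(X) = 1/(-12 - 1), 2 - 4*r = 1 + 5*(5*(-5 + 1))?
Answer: 1/24336 ≈ 4.1091e-5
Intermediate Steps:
g(G, F) = 1/(2*G)
r = 101/4 (r = ½ - (1 + 5*(5*(-5 + 1)))/4 = ½ - (1 + 5*(5*(-4)))/4 = ½ - (1 + 5*(-20))/4 = ½ - (1 - 100)/4 = ½ - ¼*(-99) = ½ + 99/4 = 101/4 ≈ 25.250)
j(X) = -1/13 (j(X) = 1/(-13) = -1/13)
(j(r) + g(1*6, 11))² = (-1/13 + 1/(2*((1*6))))² = (-1/13 + (½)/6)² = (-1/13 + (½)*(⅙))² = (-1/13 + 1/12)² = (1/156)² = 1/24336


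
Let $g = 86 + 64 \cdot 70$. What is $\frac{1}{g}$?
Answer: $\frac{1}{4566} \approx 0.00021901$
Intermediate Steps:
$g = 4566$ ($g = 86 + 4480 = 4566$)
$\frac{1}{g} = \frac{1}{4566}$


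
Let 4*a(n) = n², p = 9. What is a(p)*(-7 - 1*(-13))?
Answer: 243/2 ≈ 121.50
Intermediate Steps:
a(n) = n²/4
a(p)*(-7 - 1*(-13)) = ((¼)*9²)*(-7 - 1*(-13)) = ((¼)*81)*(-7 + 13) = (81/4)*6 = 243/2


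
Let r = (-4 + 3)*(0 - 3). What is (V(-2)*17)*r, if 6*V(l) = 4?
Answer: 34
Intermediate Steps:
V(l) = ⅔ (V(l) = (⅙)*4 = ⅔)
r = 3 (r = -1*(-3) = 3)
(V(-2)*17)*r = ((⅔)*17)*3 = (34/3)*3 = 34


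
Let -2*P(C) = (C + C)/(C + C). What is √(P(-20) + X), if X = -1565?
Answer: I*√6262/2 ≈ 39.566*I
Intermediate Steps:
P(C) = -½ (P(C) = -(C + C)/(2*(C + C)) = -2*C/(2*(2*C)) = -2*C*1/(2*C)/2 = -½*1 = -½)
√(P(-20) + X) = √(-½ - 1565) = √(-3131/2) = I*√6262/2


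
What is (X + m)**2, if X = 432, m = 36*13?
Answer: 810000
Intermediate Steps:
m = 468
(X + m)**2 = (432 + 468)**2 = 900**2 = 810000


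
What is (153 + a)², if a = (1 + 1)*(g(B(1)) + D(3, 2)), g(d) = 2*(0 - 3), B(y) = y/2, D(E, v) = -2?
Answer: 18769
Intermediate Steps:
B(y) = y/2 (B(y) = y*(½) = y/2)
g(d) = -6 (g(d) = 2*(-3) = -6)
a = -16 (a = (1 + 1)*(-6 - 2) = 2*(-8) = -16)
(153 + a)² = (153 - 16)² = 137² = 18769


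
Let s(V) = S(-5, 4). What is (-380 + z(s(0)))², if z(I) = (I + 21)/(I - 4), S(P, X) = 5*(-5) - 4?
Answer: 157051024/1089 ≈ 1.4422e+5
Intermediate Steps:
S(P, X) = -29 (S(P, X) = -25 - 4 = -29)
s(V) = -29
z(I) = (21 + I)/(-4 + I)
(-380 + z(s(0)))² = (-380 + (21 - 29)/(-4 - 29))² = (-380 - 8/(-33))² = (-380 - 1/33*(-8))² = (-380 + 8/33)² = (-12532/33)² = 157051024/1089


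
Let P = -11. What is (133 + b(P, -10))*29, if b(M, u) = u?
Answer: 3567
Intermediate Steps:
(133 + b(P, -10))*29 = (133 - 10)*29 = 123*29 = 3567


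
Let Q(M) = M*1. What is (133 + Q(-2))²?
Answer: 17161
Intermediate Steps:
Q(M) = M
(133 + Q(-2))² = (133 - 2)² = 131² = 17161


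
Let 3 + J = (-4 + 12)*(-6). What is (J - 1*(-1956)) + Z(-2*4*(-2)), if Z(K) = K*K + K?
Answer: 2177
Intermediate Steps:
Z(K) = K + K² (Z(K) = K² + K = K + K²)
J = -51 (J = -3 + (-4 + 12)*(-6) = -3 + 8*(-6) = -3 - 48 = -51)
(J - 1*(-1956)) + Z(-2*4*(-2)) = (-51 - 1*(-1956)) + (-2*4*(-2))*(1 - 2*4*(-2)) = (-51 + 1956) + (-8*(-2))*(1 - 8*(-2)) = 1905 + 16*(1 + 16) = 1905 + 16*17 = 1905 + 272 = 2177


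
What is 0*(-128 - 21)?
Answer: 0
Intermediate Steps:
0*(-128 - 21) = 0*(-149) = 0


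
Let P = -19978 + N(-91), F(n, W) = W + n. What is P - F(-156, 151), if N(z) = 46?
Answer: -19927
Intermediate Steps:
P = -19932 (P = -19978 + 46 = -19932)
P - F(-156, 151) = -19932 - (151 - 156) = -19932 - 1*(-5) = -19932 + 5 = -19927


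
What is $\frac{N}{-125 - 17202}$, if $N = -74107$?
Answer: $\frac{74107}{17327} \approx 4.277$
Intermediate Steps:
$\frac{N}{-125 - 17202} = - \frac{74107}{-125 - 17202} = - \frac{74107}{-17327} = \left(-74107\right) \left(- \frac{1}{17327}\right) = \frac{74107}{17327}$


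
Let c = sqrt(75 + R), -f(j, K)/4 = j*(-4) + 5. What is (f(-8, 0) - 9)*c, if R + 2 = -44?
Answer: -157*sqrt(29) ≈ -845.47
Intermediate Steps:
R = -46 (R = -2 - 44 = -46)
f(j, K) = -20 + 16*j (f(j, K) = -4*(j*(-4) + 5) = -4*(-4*j + 5) = -4*(5 - 4*j) = -20 + 16*j)
c = sqrt(29) (c = sqrt(75 - 46) = sqrt(29) ≈ 5.3852)
(f(-8, 0) - 9)*c = ((-20 + 16*(-8)) - 9)*sqrt(29) = ((-20 - 128) - 9)*sqrt(29) = (-148 - 9)*sqrt(29) = -157*sqrt(29)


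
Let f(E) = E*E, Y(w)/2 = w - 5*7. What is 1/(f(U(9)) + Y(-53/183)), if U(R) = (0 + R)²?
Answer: 183/1187747 ≈ 0.00015407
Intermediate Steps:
U(R) = R²
Y(w) = -70 + 2*w (Y(w) = 2*(w - 5*7) = 2*(w - 35) = 2*(-35 + w) = -70 + 2*w)
f(E) = E²
1/(f(U(9)) + Y(-53/183)) = 1/((9²)² + (-70 + 2*(-53/183))) = 1/(81² + (-70 + 2*(-53*1/183))) = 1/(6561 + (-70 + 2*(-53/183))) = 1/(6561 + (-70 - 106/183)) = 1/(6561 - 12916/183) = 1/(1187747/183) = 183/1187747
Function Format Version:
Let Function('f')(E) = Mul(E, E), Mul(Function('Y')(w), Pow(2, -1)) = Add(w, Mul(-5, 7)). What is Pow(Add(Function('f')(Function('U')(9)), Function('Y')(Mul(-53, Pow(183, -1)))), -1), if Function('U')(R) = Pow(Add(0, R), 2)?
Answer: Rational(183, 1187747) ≈ 0.00015407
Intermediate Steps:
Function('U')(R) = Pow(R, 2)
Function('Y')(w) = Add(-70, Mul(2, w)) (Function('Y')(w) = Mul(2, Add(w, Mul(-5, 7))) = Mul(2, Add(w, -35)) = Mul(2, Add(-35, w)) = Add(-70, Mul(2, w)))
Function('f')(E) = Pow(E, 2)
Pow(Add(Function('f')(Function('U')(9)), Function('Y')(Mul(-53, Pow(183, -1)))), -1) = Pow(Add(Pow(Pow(9, 2), 2), Add(-70, Mul(2, Mul(-53, Pow(183, -1))))), -1) = Pow(Add(Pow(81, 2), Add(-70, Mul(2, Mul(-53, Rational(1, 183))))), -1) = Pow(Add(6561, Add(-70, Mul(2, Rational(-53, 183)))), -1) = Pow(Add(6561, Add(-70, Rational(-106, 183))), -1) = Pow(Add(6561, Rational(-12916, 183)), -1) = Pow(Rational(1187747, 183), -1) = Rational(183, 1187747)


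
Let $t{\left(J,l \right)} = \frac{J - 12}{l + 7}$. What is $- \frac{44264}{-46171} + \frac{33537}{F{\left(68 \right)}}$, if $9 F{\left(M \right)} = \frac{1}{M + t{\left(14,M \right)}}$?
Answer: $\frac{23700375180662}{1154275} \approx 2.0533 \cdot 10^{7}$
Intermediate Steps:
$t{\left(J,l \right)} = \frac{-12 + J}{7 + l}$
$F{\left(M \right)} = \frac{1}{9 \left(M + \frac{2}{7 + M}\right)}$ ($F{\left(M \right)} = \frac{1}{9 \left(M + \frac{-12 + 14}{7 + M}\right)} = \frac{1}{9 \left(M + \frac{1}{7 + M} 2\right)} = \frac{1}{9 \left(M + \frac{2}{7 + M}\right)}$)
$- \frac{44264}{-46171} + \frac{33537}{F{\left(68 \right)}} = - \frac{44264}{-46171} + \frac{33537}{\frac{1}{9} \frac{1}{2 + 68 \left(7 + 68\right)} \left(7 + 68\right)} = \left(-44264\right) \left(- \frac{1}{46171}\right) + \frac{33537}{\frac{1}{9} \frac{1}{2 + 68 \cdot 75} \cdot 75} = \frac{44264}{46171} + \frac{33537}{\frac{1}{9} \frac{1}{2 + 5100} \cdot 75} = \frac{44264}{46171} + \frac{33537}{\frac{1}{9} \cdot \frac{1}{5102} \cdot 75} = \frac{44264}{46171} + \frac{33537}{\frac{25}{15306}} = \frac{44264}{46171} + 33537 \cdot \frac{15306}{25} = \frac{44264}{46171} + \frac{513317322}{25} = \frac{23700375180662}{1154275}$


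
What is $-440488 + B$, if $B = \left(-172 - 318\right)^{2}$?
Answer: $-200388$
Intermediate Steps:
$B = 240100$ ($B = \left(-490\right)^{2} = 240100$)
$-440488 + B = -440488 + 240100 = -200388$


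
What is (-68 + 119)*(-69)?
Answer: -3519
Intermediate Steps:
(-68 + 119)*(-69) = 51*(-69) = -3519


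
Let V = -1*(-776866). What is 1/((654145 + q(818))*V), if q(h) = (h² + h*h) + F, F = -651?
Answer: 1/1547316640572 ≈ 6.4628e-13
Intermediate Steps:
V = 776866
q(h) = -651 + 2*h² (q(h) = (h² + h*h) - 651 = (h² + h²) - 651 = 2*h² - 651 = -651 + 2*h²)
1/((654145 + q(818))*V) = 1/((654145 + (-651 + 2*818²))*776866) = (1/776866)/(654145 + (-651 + 2*669124)) = (1/776866)/(654145 + (-651 + 1338248)) = (1/776866)/(654145 + 1337597) = (1/776866)/1991742 = (1/1991742)*(1/776866) = 1/1547316640572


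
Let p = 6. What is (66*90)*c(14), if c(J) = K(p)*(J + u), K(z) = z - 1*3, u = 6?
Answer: 356400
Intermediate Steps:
K(z) = -3 + z (K(z) = z - 3 = -3 + z)
c(J) = 18 + 3*J (c(J) = (-3 + 6)*(J + 6) = 3*(6 + J) = 18 + 3*J)
(66*90)*c(14) = (66*90)*(18 + 3*14) = 5940*(18 + 42) = 5940*60 = 356400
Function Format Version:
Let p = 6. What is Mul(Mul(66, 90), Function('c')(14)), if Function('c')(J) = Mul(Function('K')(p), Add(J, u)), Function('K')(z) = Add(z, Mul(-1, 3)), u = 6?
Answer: 356400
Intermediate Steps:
Function('K')(z) = Add(-3, z) (Function('K')(z) = Add(z, -3) = Add(-3, z))
Function('c')(J) = Add(18, Mul(3, J)) (Function('c')(J) = Mul(Add(-3, 6), Add(J, 6)) = Mul(3, Add(6, J)) = Add(18, Mul(3, J)))
Mul(Mul(66, 90), Function('c')(14)) = Mul(Mul(66, 90), Add(18, Mul(3, 14))) = Mul(5940, Add(18, 42)) = Mul(5940, 60) = 356400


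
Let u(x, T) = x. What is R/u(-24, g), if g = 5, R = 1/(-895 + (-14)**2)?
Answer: 1/16776 ≈ 5.9609e-5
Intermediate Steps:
R = -1/699 (R = 1/(-895 + 196) = 1/(-699) = -1/699 ≈ -0.0014306)
R/u(-24, g) = -1/699/(-24) = -1/699*(-1/24) = 1/16776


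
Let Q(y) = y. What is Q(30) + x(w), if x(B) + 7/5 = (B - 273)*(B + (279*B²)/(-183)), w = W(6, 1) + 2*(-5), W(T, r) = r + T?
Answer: 1416323/305 ≈ 4643.7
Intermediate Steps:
W(T, r) = T + r
w = -3 (w = (6 + 1) + 2*(-5) = 7 - 10 = -3)
x(B) = -7/5 + (-273 + B)*(B - 93*B²/61) (x(B) = -7/5 + (B - 273)*(B + (279*B²)/(-183)) = -7/5 + (-273 + B)*(B + (279*B²)*(-1/183)) = -7/5 + (-273 + B)*(B - 93*B²/61))
Q(30) + x(w) = 30 + (-7/5 - 273*(-3) - 93/61*(-3)³ + (25450/61)*(-3)²) = 30 + (-7/5 + 819 - 93/61*(-27) + (25450/61)*9) = 30 + (-7/5 + 819 + 2511/61 + 229050/61) = 30 + 1407173/305 = 1416323/305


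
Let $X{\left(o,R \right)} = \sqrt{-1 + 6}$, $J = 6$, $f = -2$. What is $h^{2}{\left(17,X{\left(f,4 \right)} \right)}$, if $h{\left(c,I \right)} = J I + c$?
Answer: $469 + 204 \sqrt{5} \approx 925.16$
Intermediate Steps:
$X{\left(o,R \right)} = \sqrt{5}$
$h{\left(c,I \right)} = c + 6 I$ ($h{\left(c,I \right)} = 6 I + c = c + 6 I$)
$h^{2}{\left(17,X{\left(f,4 \right)} \right)} = \left(17 + 6 \sqrt{5}\right)^{2}$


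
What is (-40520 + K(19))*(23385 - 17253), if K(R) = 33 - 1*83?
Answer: -248775240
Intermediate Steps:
K(R) = -50 (K(R) = 33 - 83 = -50)
(-40520 + K(19))*(23385 - 17253) = (-40520 - 50)*(23385 - 17253) = -40570*6132 = -248775240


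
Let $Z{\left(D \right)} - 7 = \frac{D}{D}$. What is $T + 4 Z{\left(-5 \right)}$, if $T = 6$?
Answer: $38$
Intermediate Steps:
$Z{\left(D \right)} = 8$ ($Z{\left(D \right)} = 7 + \frac{D}{D} = 7 + 1 = 8$)
$T + 4 Z{\left(-5 \right)} = 6 + 4 \cdot 8 = 6 + 32 = 38$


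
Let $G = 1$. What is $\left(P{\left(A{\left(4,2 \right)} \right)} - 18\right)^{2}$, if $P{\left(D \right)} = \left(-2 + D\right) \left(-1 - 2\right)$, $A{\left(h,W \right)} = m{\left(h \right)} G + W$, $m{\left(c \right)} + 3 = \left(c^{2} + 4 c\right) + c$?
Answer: $13689$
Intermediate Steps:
$m{\left(c \right)} = -3 + c^{2} + 5 c$ ($m{\left(c \right)} = -3 + \left(\left(c^{2} + 4 c\right) + c\right) = -3 + \left(c^{2} + 5 c\right) = -3 + c^{2} + 5 c$)
$A{\left(h,W \right)} = -3 + W + h^{2} + 5 h$ ($A{\left(h,W \right)} = \left(-3 + h^{2} + 5 h\right) 1 + W = \left(-3 + h^{2} + 5 h\right) + W = -3 + W + h^{2} + 5 h$)
$P{\left(D \right)} = 6 - 3 D$ ($P{\left(D \right)} = \left(-2 + D\right) \left(-3\right) = 6 - 3 D$)
$\left(P{\left(A{\left(4,2 \right)} \right)} - 18\right)^{2} = \left(\left(6 - 3 \left(-3 + 2 + 4^{2} + 5 \cdot 4\right)\right) - 18\right)^{2} = \left(\left(6 - 3 \left(-3 + 2 + 16 + 20\right)\right) - 18\right)^{2} = \left(\left(6 - 105\right) - 18\right)^{2} = \left(-99 - 18\right)^{2} = \left(-117\right)^{2} = 13689$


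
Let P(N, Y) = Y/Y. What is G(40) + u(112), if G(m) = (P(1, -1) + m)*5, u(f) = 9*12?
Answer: 313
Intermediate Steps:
u(f) = 108
P(N, Y) = 1
G(m) = 5 + 5*m (G(m) = (1 + m)*5 = 5 + 5*m)
G(40) + u(112) = (5 + 5*40) + 108 = (5 + 200) + 108 = 205 + 108 = 313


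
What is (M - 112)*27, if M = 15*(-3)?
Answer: -4239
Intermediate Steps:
M = -45
(M - 112)*27 = (-45 - 112)*27 = -157*27 = -4239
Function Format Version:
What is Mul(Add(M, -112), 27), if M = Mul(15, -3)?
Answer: -4239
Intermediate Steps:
M = -45
Mul(Add(M, -112), 27) = Mul(Add(-45, -112), 27) = Mul(-157, 27) = -4239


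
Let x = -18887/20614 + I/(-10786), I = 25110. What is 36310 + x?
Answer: 366933573569/10106482 ≈ 36307.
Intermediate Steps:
x = -32787851/10106482 (x = -18887/20614 + 25110/(-10786) = -18887*1/20614 + 25110*(-1/10786) = -1717/1874 - 12555/5393 = -32787851/10106482 ≈ -3.2442)
36310 + x = 36310 - 32787851/10106482 = 366933573569/10106482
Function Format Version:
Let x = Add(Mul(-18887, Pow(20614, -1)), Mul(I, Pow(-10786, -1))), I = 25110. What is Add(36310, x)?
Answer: Rational(366933573569, 10106482) ≈ 36307.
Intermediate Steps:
x = Rational(-32787851, 10106482) (x = Add(Mul(-18887, Pow(20614, -1)), Mul(25110, Pow(-10786, -1))) = Add(Mul(-18887, Rational(1, 20614)), Mul(25110, Rational(-1, 10786))) = Add(Rational(-1717, 1874), Rational(-12555, 5393)) = Rational(-32787851, 10106482) ≈ -3.2442)
Add(36310, x) = Add(36310, Rational(-32787851, 10106482)) = Rational(366933573569, 10106482)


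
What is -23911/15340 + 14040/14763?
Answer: -45874831/75488140 ≈ -0.60771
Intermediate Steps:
-23911/15340 + 14040/14763 = -23911*1/15340 + 14040*(1/14763) = -23911/15340 + 4680/4921 = -45874831/75488140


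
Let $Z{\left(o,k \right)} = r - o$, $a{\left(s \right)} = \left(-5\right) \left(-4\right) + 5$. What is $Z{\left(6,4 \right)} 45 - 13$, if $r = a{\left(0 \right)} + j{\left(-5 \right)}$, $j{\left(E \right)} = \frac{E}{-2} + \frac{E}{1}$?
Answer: $\frac{1459}{2} \approx 729.5$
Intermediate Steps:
$a{\left(s \right)} = 25$ ($a{\left(s \right)} = 20 + 5 = 25$)
$j{\left(E \right)} = \frac{E}{2}$ ($j{\left(E \right)} = E \left(- \frac{1}{2}\right) + E 1 = - \frac{E}{2} + E = \frac{E}{2}$)
$r = \frac{45}{2}$ ($r = 25 + \frac{1}{2} \left(-5\right) = 25 - \frac{5}{2} = \frac{45}{2} \approx 22.5$)
$Z{\left(o,k \right)} = \frac{45}{2} - o$
$Z{\left(6,4 \right)} 45 - 13 = \left(\frac{45}{2} - 6\right) 45 - 13 = \frac{33}{2} \cdot 45 - 13 = \frac{1485}{2} - 13 = \frac{1459}{2}$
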